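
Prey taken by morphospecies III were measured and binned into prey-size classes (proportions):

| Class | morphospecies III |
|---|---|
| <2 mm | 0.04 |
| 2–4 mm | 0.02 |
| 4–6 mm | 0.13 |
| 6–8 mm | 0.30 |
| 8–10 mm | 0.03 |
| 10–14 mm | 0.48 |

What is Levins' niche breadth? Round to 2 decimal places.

2.94

Σpᵢ² = 0.04² + 0.02² + 0.13² + 0.30² + 0.03² + 0.48² = 0.0016 + 0.0004 + 0.0169 + 0.0900 + 0.0009 + 0.2304 = 0.3402
B = 1 / 0.3402 = 2.9394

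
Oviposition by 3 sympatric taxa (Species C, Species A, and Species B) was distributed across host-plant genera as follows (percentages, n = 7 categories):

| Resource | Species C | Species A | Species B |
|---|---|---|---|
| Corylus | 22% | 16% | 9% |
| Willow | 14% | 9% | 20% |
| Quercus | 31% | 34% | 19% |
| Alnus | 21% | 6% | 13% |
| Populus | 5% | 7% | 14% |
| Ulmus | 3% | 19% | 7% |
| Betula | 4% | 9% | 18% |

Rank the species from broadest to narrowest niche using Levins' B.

Species B > Species A > Species C

Convert percentages to proportions (divide by 100).
Σp_Cᵢ² = 0.22² + 0.14² + 0.31² + 0.21² + 0.05² + 0.03² + 0.04² = 0.0484 + 0.0196 + 0.0961 + 0.0441 + 0.0025 + 0.0009 + 0.0016 = 0.2132
B_C = 1 / 0.2132 = 4.6904
Σp_Aᵢ² = 0.16² + 0.09² + 0.34² + 0.06² + 0.07² + 0.19² + 0.09² = 0.0256 + 0.0081 + 0.1156 + 0.0036 + 0.0049 + 0.0361 + 0.0081 = 0.2020
B_A = 1 / 0.2020 = 4.9505
Σp_Bᵢ² = 0.09² + 0.20² + 0.19² + 0.13² + 0.14² + 0.07² + 0.18² = 0.0081 + 0.0400 + 0.0361 + 0.0169 + 0.0196 + 0.0049 + 0.0324 = 0.1580
B_B = 1 / 0.1580 = 6.3291
Ranking by B (broadest → narrowest): Species B (6.33) > Species A (4.95) > Species C (4.69)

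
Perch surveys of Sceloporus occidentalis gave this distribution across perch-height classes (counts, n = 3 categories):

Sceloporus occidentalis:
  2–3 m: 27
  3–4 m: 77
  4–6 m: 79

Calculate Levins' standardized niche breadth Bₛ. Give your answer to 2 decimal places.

Proportions for Sceloporus occidentalis (n=183): 27/183=0.1475, 77/183=0.4208, 79/183=0.4317
Σpᵢ² = 0.1475² + 0.4208² + 0.4317² = 0.021756 + 0.177073 + 0.186365 = 0.385194
B = 1 / 0.385194 = 2.5961
Bₛ = (B − 1)/(n − 1) = (2.5961 − 1)/(3 − 1) = 1.5961/2 = 0.7981

0.80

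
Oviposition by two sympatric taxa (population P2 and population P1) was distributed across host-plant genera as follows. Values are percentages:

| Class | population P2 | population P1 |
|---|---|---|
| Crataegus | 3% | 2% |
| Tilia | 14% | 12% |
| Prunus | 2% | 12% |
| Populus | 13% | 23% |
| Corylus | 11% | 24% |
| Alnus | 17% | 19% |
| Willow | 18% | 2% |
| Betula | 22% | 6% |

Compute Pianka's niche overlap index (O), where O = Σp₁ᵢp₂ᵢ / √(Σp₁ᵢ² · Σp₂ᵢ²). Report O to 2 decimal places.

0.74

Convert percentages to proportions (divide by 100).
Σ p₁ᵢp₂ᵢ = 0.0006 + 0.0168 + 0.0024 + 0.0299 + 0.0264 + 0.0323 + 0.0036 + 0.0132 = 0.1252
Σp_1ᵢ² = 0.03² + 0.14² + 0.02² + 0.13² + 0.11² + 0.17² + 0.18² + 0.22² = 0.0009 + 0.0196 + 0.0004 + 0.0169 + 0.0121 + 0.0289 + 0.0324 + 0.0484 = 0.1596
Σp_2ᵢ² = 0.02² + 0.12² + 0.12² + 0.23² + 0.24² + 0.19² + 0.02² + 0.06² = 0.0004 + 0.0144 + 0.0144 + 0.0529 + 0.0576 + 0.0361 + 0.0004 + 0.0036 = 0.1798
O = 0.1252 / √(0.1596 × 0.1798) = 0.1252 / 0.16940 = 0.7391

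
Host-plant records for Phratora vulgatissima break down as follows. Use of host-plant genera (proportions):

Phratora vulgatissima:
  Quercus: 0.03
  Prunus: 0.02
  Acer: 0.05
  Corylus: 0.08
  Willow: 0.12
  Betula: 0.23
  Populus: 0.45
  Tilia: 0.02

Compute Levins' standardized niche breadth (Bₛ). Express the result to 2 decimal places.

Σpᵢ² = 0.03² + 0.02² + 0.05² + 0.08² + 0.12² + 0.23² + 0.45² + 0.02² = 0.0009 + 0.0004 + 0.0025 + 0.0064 + 0.0144 + 0.0529 + 0.2025 + 0.0004 = 0.2804
B = 1 / 0.2804 = 3.5663
Bₛ = (B − 1)/(n − 1) = (3.5663 − 1)/(8 − 1) = 2.5663/7 = 0.3666

0.37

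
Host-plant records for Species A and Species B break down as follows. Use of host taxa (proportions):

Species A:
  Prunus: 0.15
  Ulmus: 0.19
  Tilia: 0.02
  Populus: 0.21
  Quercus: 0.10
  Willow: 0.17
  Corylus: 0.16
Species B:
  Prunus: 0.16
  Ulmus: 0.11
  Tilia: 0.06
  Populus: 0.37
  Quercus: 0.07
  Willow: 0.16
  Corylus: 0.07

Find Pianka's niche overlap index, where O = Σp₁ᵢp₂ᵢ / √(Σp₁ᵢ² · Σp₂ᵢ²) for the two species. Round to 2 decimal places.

0.89

Σ p₁ᵢp₂ᵢ = 0.0240 + 0.0209 + 0.0012 + 0.0777 + 0.0070 + 0.0272 + 0.0112 = 0.1692
Σp_1ᵢ² = 0.15² + 0.19² + 0.02² + 0.21² + 0.10² + 0.17² + 0.16² = 0.0225 + 0.0361 + 0.0004 + 0.0441 + 0.0100 + 0.0289 + 0.0256 = 0.1676
Σp_2ᵢ² = 0.16² + 0.11² + 0.06² + 0.37² + 0.07² + 0.16² + 0.07² = 0.0256 + 0.0121 + 0.0036 + 0.1369 + 0.0049 + 0.0256 + 0.0049 = 0.2136
O = 0.1692 / √(0.1676 × 0.2136) = 0.1692 / 0.18921 = 0.8942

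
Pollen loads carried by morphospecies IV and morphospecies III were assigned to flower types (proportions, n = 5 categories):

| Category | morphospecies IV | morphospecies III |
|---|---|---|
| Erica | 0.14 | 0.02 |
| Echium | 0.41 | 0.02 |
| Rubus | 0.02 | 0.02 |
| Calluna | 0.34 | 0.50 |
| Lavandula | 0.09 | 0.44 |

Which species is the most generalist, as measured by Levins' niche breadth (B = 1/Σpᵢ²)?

morphospecies IV

Σp_IVᵢ² = 0.14² + 0.41² + 0.02² + 0.34² + 0.09² = 0.0196 + 0.1681 + 0.0004 + 0.1156 + 0.0081 = 0.3118
B_IV = 1 / 0.3118 = 3.2072
Σp_IIIᵢ² = 0.02² + 0.02² + 0.02² + 0.50² + 0.44² = 0.0004 + 0.0004 + 0.0004 + 0.2500 + 0.1936 = 0.4448
B_III = 1 / 0.4448 = 2.2482
Highest B → broadest niche (most generalist): morphospecies IV (B = 3.21).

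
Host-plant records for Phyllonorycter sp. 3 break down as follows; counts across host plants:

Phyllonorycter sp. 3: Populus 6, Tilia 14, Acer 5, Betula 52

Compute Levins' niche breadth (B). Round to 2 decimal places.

Proportions for Phyllonorycter sp. 3 (n=77): 6/77=0.0779, 14/77=0.1818, 5/77=0.0649, 52/77=0.6753
Σpᵢ² = 0.0779² + 0.1818² + 0.0649² + 0.6753² = 0.006068 + 0.033051 + 0.004212 + 0.456030 = 0.499361
B = 1 / 0.499361 = 2.0026

2.00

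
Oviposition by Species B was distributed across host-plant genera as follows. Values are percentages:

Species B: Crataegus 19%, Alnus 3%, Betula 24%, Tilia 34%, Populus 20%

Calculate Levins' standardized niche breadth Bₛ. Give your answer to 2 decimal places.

Convert percentages to proportions (divide by 100).
Σpᵢ² = 0.19² + 0.03² + 0.24² + 0.34² + 0.20² = 0.0361 + 0.0009 + 0.0576 + 0.1156 + 0.0400 = 0.2502
B = 1 / 0.2502 = 3.9968
Bₛ = (B − 1)/(n − 1) = (3.9968 − 1)/(5 − 1) = 2.9968/4 = 0.7492

0.75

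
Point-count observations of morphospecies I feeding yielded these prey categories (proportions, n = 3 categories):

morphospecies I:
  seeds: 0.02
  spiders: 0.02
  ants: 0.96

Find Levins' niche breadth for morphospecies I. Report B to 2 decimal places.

Σpᵢ² = 0.02² + 0.02² + 0.96² = 0.0004 + 0.0004 + 0.9216 = 0.9224
B = 1 / 0.9224 = 1.0841

1.08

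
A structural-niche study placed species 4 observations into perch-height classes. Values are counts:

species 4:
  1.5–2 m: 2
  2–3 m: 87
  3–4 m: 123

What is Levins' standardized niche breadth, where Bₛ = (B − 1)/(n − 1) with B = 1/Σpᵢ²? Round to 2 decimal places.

Proportions for species 4 (n=212): 2/212=0.0094, 87/212=0.4104, 123/212=0.5802
Σpᵢ² = 0.0094² + 0.4104² + 0.5802² = 0.000088 + 0.168428 + 0.336632 = 0.505148
B = 1 / 0.505148 = 1.9796
Bₛ = (B − 1)/(n − 1) = (1.9796 − 1)/(3 − 1) = 0.9796/2 = 0.4898

0.49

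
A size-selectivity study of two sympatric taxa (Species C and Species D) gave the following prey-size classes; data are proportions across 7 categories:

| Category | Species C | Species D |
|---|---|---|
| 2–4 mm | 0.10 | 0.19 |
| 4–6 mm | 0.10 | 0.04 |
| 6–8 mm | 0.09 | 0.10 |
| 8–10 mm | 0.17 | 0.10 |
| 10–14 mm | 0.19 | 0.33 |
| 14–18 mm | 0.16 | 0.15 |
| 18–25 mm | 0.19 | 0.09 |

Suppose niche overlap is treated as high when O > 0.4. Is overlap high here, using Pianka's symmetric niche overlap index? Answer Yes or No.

Σ p₁ᵢp₂ᵢ = 0.0190 + 0.0040 + 0.0090 + 0.0170 + 0.0627 + 0.0240 + 0.0171 = 0.1528
Σp_1ᵢ² = 0.10² + 0.10² + 0.09² + 0.17² + 0.19² + 0.16² + 0.19² = 0.0100 + 0.0100 + 0.0081 + 0.0289 + 0.0361 + 0.0256 + 0.0361 = 0.1548
Σp_2ᵢ² = 0.19² + 0.04² + 0.10² + 0.10² + 0.33² + 0.15² + 0.09² = 0.0361 + 0.0016 + 0.0100 + 0.0100 + 0.1089 + 0.0225 + 0.0081 = 0.1972
O = 0.1528 / √(0.1548 × 0.1972) = 0.1528 / 0.17472 = 0.8745
O = 0.8745 > 0.4 → Yes.

Yes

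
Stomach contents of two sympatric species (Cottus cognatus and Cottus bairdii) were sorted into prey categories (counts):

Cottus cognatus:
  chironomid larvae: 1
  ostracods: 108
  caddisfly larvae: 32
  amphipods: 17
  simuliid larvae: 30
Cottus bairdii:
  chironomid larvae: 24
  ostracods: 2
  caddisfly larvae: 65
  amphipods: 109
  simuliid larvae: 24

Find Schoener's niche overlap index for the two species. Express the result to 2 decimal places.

0.38

Proportions for Cottus cognatus (n=188): 1/188=0.0053, 108/188=0.5745, 32/188=0.1702, 17/188=0.0904, 30/188=0.1596
Proportions for Cottus bairdii (n=224): 24/224=0.1071, 2/224=0.0089, 65/224=0.2902, 109/224=0.4866, 24/224=0.1071
Σ|p₁ᵢ − p₂ᵢ| = 0.1018 + 0.5656 + 0.1200 + 0.3962 + 0.0525 = 1.2361
D = 1 − ½ × 1.2361 = 1 − 0.61805 = 0.38195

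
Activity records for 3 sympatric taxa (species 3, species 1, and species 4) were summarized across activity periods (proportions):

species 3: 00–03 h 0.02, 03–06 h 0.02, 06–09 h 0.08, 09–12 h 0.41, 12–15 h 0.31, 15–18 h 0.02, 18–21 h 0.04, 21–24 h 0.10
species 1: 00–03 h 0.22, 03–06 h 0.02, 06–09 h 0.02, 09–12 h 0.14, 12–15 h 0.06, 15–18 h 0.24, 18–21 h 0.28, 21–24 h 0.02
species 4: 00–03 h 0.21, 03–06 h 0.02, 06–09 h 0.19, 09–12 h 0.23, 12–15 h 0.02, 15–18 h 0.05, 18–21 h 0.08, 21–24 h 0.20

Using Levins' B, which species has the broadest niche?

species 4

Σp_3ᵢ² = 0.02² + 0.02² + 0.08² + 0.41² + 0.31² + 0.02² + 0.04² + 0.10² = 0.0004 + 0.0004 + 0.0064 + 0.1681 + 0.0961 + 0.0004 + 0.0016 + 0.0100 = 0.2834
B_3 = 1 / 0.2834 = 3.5286
Σp_1ᵢ² = 0.22² + 0.02² + 0.02² + 0.14² + 0.06² + 0.24² + 0.28² + 0.02² = 0.0484 + 0.0004 + 0.0004 + 0.0196 + 0.0036 + 0.0576 + 0.0784 + 0.0004 = 0.2088
B_1 = 1 / 0.2088 = 4.7893
Σp_4ᵢ² = 0.21² + 0.02² + 0.19² + 0.23² + 0.02² + 0.05² + 0.08² + 0.20² = 0.0441 + 0.0004 + 0.0361 + 0.0529 + 0.0004 + 0.0025 + 0.0064 + 0.0400 = 0.1828
B_4 = 1 / 0.1828 = 5.4705
Highest B → broadest niche (most generalist): species 4 (B = 5.47).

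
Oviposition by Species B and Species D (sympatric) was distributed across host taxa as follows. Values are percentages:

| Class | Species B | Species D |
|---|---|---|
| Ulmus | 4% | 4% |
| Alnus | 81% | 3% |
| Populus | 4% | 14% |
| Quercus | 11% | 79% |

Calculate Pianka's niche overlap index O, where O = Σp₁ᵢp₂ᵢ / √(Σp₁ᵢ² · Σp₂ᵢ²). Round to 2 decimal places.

Convert percentages to proportions (divide by 100).
Σ p₁ᵢp₂ᵢ = 0.0016 + 0.0243 + 0.0056 + 0.0869 = 0.1184
Σp_1ᵢ² = 0.04² + 0.81² + 0.04² + 0.11² = 0.0016 + 0.6561 + 0.0016 + 0.0121 = 0.6714
Σp_2ᵢ² = 0.04² + 0.03² + 0.14² + 0.79² = 0.0016 + 0.0009 + 0.0196 + 0.6241 = 0.6462
O = 0.1184 / √(0.6714 × 0.6462) = 0.1184 / 0.65868 = 0.1798

0.18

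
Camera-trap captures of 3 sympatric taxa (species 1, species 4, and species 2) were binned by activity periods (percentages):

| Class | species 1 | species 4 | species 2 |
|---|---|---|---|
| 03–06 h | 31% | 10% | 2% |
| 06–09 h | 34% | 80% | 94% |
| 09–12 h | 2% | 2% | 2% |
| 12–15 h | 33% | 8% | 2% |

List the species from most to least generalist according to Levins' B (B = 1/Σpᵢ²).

species 1 > species 4 > species 2

Convert percentages to proportions (divide by 100).
Σp_1ᵢ² = 0.31² + 0.34² + 0.02² + 0.33² = 0.0961 + 0.1156 + 0.0004 + 0.1089 = 0.3210
B_1 = 1 / 0.3210 = 3.1153
Σp_4ᵢ² = 0.10² + 0.80² + 0.02² + 0.08² = 0.0100 + 0.6400 + 0.0004 + 0.0064 = 0.6568
B_4 = 1 / 0.6568 = 1.5225
Σp_2ᵢ² = 0.02² + 0.94² + 0.02² + 0.02² = 0.0004 + 0.8836 + 0.0004 + 0.0004 = 0.8848
B_2 = 1 / 0.8848 = 1.1302
Ranking by B (broadest → narrowest): species 1 (3.12) > species 4 (1.52) > species 2 (1.13)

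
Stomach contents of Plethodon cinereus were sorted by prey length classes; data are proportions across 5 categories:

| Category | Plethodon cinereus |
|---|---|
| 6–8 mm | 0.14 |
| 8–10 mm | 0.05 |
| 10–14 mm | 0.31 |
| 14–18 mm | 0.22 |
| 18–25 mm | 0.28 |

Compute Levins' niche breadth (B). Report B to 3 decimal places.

Σpᵢ² = 0.14² + 0.05² + 0.31² + 0.22² + 0.28² = 0.0196 + 0.0025 + 0.0961 + 0.0484 + 0.0784 = 0.2450
B = 1 / 0.2450 = 4.08163

4.082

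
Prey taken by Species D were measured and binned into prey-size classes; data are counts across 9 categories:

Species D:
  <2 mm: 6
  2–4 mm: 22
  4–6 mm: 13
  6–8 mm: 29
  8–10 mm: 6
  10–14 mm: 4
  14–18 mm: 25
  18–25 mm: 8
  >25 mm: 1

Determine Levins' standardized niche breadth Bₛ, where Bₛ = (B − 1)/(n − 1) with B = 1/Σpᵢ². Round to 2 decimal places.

0.59

Proportions for Species D (n=114): 6/114=0.0526, 22/114=0.1930, 13/114=0.1140, 29/114=0.2544, 6/114=0.0526, 4/114=0.0351, 25/114=0.2193, 8/114=0.0702, 1/114=0.0088
Σpᵢ² = 0.0526² + 0.1930² + 0.1140² + 0.2544² + 0.0526² + 0.0351² + 0.2193² + 0.0702² + 0.0088² = 0.002767 + 0.037249 + 0.012996 + 0.064719 + 0.002767 + 0.001232 + 0.048092 + 0.004928 + 0.000077 = 0.174827
B = 1 / 0.174827 = 5.7199
Bₛ = (B − 1)/(n − 1) = (5.7199 − 1)/(9 − 1) = 4.7199/8 = 0.5900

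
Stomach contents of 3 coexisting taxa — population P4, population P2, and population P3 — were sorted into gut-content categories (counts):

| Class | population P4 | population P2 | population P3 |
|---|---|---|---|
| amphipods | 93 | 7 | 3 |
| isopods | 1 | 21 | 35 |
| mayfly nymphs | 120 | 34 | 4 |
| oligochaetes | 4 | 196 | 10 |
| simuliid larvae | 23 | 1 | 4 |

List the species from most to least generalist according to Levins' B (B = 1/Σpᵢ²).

population P4 > population P3 > population P2

Proportions for population P4 (n=241): 93/241=0.3859, 1/241=0.0041, 120/241=0.4979, 4/241=0.0166, 23/241=0.0954
Proportions for population P2 (n=259): 7/259=0.0270, 21/259=0.0811, 34/259=0.1313, 196/259=0.7568, 1/259=0.0039
Proportions for population P3 (n=56): 3/56=0.0536, 35/56=0.6250, 4/56=0.0714, 10/56=0.1786, 4/56=0.0714
Σp_P4ᵢ² = 0.3859² + 0.0041² + 0.4979² + 0.0166² + 0.0954² = 0.148919 + 0.000017 + 0.247904 + 0.000276 + 0.009101 = 0.406217
B_P4 = 1 / 0.406217 = 2.4617
Σp_P2ᵢ² = 0.0270² + 0.0811² + 0.1313² + 0.7568² + 0.0039² = 0.000729 + 0.006577 + 0.017240 + 0.572746 + 0.000015 = 0.597307
B_P2 = 1 / 0.597307 = 1.6742
Σp_P3ᵢ² = 0.0536² + 0.6250² + 0.0714² + 0.1786² + 0.0714² = 0.002873 + 0.390625 + 0.005098 + 0.031898 + 0.005098 = 0.435592
B_P3 = 1 / 0.435592 = 2.2957
Ranking by B (broadest → narrowest): population P4 (2.46) > population P3 (2.30) > population P2 (1.67)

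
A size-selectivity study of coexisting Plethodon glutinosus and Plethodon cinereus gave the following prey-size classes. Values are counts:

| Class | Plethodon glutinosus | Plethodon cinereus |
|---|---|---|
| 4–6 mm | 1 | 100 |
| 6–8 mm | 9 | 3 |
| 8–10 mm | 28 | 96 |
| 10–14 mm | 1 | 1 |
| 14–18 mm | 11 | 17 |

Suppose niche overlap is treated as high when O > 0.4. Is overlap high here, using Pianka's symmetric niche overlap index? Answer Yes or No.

Proportions for Plethodon glutinosus (n=50): 1/50=0.0200, 9/50=0.1800, 28/50=0.5600, 1/50=0.0200, 11/50=0.2200
Proportions for Plethodon cinereus (n=217): 100/217=0.4608, 3/217=0.0138, 96/217=0.4424, 1/217=0.0046, 17/217=0.0783
Σ p₁ᵢp₂ᵢ = 0.009216 + 0.002484 + 0.247744 + 0.000092 + 0.017226 = 0.276762
Σp_1ᵢ² = 0.0200² + 0.1800² + 0.5600² + 0.0200² + 0.2200² = 0.000400 + 0.032400 + 0.313600 + 0.000400 + 0.048400 = 0.395200
Σp_2ᵢ² = 0.4608² + 0.0138² + 0.4424² + 0.0046² + 0.0783² = 0.212337 + 0.000190 + 0.195718 + 0.000021 + 0.006131 = 0.414397
O = 0.276762 / √(0.395200 × 0.414397) = 0.276762 / 0.4046847 = 0.6839
O = 0.6839 > 0.4 → Yes.

Yes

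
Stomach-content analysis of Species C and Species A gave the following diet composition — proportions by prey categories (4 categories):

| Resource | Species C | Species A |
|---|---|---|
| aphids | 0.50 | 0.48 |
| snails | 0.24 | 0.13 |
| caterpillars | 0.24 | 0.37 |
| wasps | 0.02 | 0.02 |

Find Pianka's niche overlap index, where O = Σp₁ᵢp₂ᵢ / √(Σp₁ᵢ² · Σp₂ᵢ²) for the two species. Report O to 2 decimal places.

0.96

Σ p₁ᵢp₂ᵢ = 0.2400 + 0.0312 + 0.0888 + 0.0004 = 0.3604
Σp_1ᵢ² = 0.50² + 0.24² + 0.24² + 0.02² = 0.2500 + 0.0576 + 0.0576 + 0.0004 = 0.3656
Σp_2ᵢ² = 0.48² + 0.13² + 0.37² + 0.02² = 0.2304 + 0.0169 + 0.1369 + 0.0004 = 0.3846
O = 0.3604 / √(0.3656 × 0.3846) = 0.3604 / 0.37498 = 0.9611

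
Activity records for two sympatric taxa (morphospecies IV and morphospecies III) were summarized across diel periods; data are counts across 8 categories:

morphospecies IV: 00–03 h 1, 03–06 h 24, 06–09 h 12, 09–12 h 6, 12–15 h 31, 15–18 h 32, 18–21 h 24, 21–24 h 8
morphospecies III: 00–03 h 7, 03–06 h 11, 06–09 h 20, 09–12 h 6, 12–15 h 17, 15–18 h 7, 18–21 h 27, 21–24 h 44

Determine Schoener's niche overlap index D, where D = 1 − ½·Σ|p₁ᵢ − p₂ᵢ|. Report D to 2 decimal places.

Proportions for morphospecies IV (n=138): 1/138=0.0072, 24/138=0.1739, 12/138=0.0870, 6/138=0.0435, 31/138=0.2246, 32/138=0.2319, 24/138=0.1739, 8/138=0.0580
Proportions for morphospecies III (n=139): 7/139=0.0504, 11/139=0.0791, 20/139=0.1439, 6/139=0.0432, 17/139=0.1223, 7/139=0.0504, 27/139=0.1942, 44/139=0.3165
Σ|p₁ᵢ − p₂ᵢ| = 0.0432 + 0.0948 + 0.0569 + 0.0003 + 0.1023 + 0.1815 + 0.0203 + 0.2585 = 0.7578
D = 1 − ½ × 0.7578 = 1 − 0.37890 = 0.62110

0.62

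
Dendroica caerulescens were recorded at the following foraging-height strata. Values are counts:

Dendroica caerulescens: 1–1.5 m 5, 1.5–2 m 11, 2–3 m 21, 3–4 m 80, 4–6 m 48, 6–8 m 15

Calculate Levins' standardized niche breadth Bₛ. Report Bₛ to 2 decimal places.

Proportions for Dendroica caerulescens (n=180): 5/180=0.0278, 11/180=0.0611, 21/180=0.1167, 80/180=0.4444, 48/180=0.2667, 15/180=0.0833
Σpᵢ² = 0.0278² + 0.0611² + 0.1167² + 0.4444² + 0.2667² + 0.0833² = 0.000773 + 0.003733 + 0.013619 + 0.197491 + 0.071129 + 0.006939 = 0.293684
B = 1 / 0.293684 = 3.4050
Bₛ = (B − 1)/(n − 1) = (3.4050 − 1)/(6 − 1) = 2.4050/5 = 0.4810

0.48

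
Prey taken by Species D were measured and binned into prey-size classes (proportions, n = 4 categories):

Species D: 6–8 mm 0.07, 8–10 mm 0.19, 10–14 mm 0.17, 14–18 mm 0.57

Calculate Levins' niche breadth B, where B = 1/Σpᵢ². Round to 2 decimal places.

Σpᵢ² = 0.07² + 0.19² + 0.17² + 0.57² = 0.0049 + 0.0361 + 0.0289 + 0.3249 = 0.3948
B = 1 / 0.3948 = 2.5329

2.53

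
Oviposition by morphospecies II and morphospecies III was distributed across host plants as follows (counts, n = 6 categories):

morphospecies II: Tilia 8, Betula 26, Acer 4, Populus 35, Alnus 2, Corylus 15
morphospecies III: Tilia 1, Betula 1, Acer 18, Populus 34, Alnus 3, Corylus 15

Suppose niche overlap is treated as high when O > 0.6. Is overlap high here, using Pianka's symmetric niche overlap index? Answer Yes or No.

Proportions for morphospecies II (n=90): 8/90=0.0889, 26/90=0.2889, 4/90=0.0444, 35/90=0.3889, 2/90=0.0222, 15/90=0.1667
Proportions for morphospecies III (n=72): 1/72=0.0139, 1/72=0.0139, 18/72=0.2500, 34/72=0.4722, 3/72=0.0417, 15/72=0.2083
Σ p₁ᵢp₂ᵢ = 0.001236 + 0.004016 + 0.011100 + 0.183639 + 0.000926 + 0.034724 = 0.235641
Σp_1ᵢ² = 0.0889² + 0.2889² + 0.0444² + 0.3889² + 0.0222² + 0.1667² = 0.007903 + 0.083463 + 0.001971 + 0.151243 + 0.000493 + 0.027789 = 0.272862
Σp_2ᵢ² = 0.0139² + 0.0139² + 0.2500² + 0.4722² + 0.0417² + 0.2083² = 0.000193 + 0.000193 + 0.062500 + 0.222973 + 0.001739 + 0.043389 = 0.330987
O = 0.235641 / √(0.272862 × 0.330987) = 0.235641 / 0.3005225 = 0.7841
O = 0.7841 > 0.6 → Yes.

Yes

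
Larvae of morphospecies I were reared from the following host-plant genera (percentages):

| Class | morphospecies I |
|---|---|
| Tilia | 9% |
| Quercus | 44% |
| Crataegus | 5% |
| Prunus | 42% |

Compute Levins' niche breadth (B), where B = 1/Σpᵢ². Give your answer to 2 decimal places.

Convert percentages to proportions (divide by 100).
Σpᵢ² = 0.09² + 0.44² + 0.05² + 0.42² = 0.0081 + 0.1936 + 0.0025 + 0.1764 = 0.3806
B = 1 / 0.3806 = 2.6274

2.63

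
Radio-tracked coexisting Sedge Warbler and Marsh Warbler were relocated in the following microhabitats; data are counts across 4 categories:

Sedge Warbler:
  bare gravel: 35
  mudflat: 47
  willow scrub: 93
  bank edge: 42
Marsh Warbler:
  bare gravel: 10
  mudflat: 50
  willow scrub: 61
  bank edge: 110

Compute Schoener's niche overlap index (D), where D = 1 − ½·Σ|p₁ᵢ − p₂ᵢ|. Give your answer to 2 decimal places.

0.72

Proportions for Sedge Warbler (n=217): 35/217=0.1613, 47/217=0.2166, 93/217=0.4286, 42/217=0.1935
Proportions for Marsh Warbler (n=231): 10/231=0.0433, 50/231=0.2165, 61/231=0.2641, 110/231=0.4762
Σ|p₁ᵢ − p₂ᵢ| = 0.1180 + 0.0001 + 0.1645 + 0.2827 = 0.5653
D = 1 − ½ × 0.5653 = 1 − 0.28265 = 0.71735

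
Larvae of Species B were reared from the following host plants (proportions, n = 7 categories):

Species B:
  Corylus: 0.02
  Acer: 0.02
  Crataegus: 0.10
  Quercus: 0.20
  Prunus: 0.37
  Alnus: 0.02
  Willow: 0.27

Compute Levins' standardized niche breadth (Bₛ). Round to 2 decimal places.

0.47

Σpᵢ² = 0.02² + 0.02² + 0.10² + 0.20² + 0.37² + 0.02² + 0.27² = 0.0004 + 0.0004 + 0.0100 + 0.0400 + 0.1369 + 0.0004 + 0.0729 = 0.2610
B = 1 / 0.2610 = 3.8314
Bₛ = (B − 1)/(n − 1) = (3.8314 − 1)/(7 − 1) = 2.8314/6 = 0.4719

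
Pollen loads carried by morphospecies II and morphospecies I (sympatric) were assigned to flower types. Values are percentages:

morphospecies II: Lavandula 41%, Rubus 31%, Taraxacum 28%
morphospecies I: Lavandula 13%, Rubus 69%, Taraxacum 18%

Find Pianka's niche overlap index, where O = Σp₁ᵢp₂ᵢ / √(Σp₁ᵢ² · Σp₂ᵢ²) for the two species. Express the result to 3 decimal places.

0.749

Convert percentages to proportions (divide by 100).
Σ p₁ᵢp₂ᵢ = 0.0533 + 0.2139 + 0.0504 = 0.3176
Σp_1ᵢ² = 0.41² + 0.31² + 0.28² = 0.1681 + 0.0961 + 0.0784 = 0.3426
Σp_2ᵢ² = 0.13² + 0.69² + 0.18² = 0.0169 + 0.4761 + 0.0324 = 0.5254
O = 0.3176 / √(0.3426 × 0.5254) = 0.3176 / 0.424266 = 0.74859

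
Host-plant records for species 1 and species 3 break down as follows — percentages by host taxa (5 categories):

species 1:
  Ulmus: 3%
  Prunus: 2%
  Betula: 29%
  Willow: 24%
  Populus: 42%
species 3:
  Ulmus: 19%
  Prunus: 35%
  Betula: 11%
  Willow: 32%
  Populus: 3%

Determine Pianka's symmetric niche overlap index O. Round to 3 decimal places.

Convert percentages to proportions (divide by 100).
Σ p₁ᵢp₂ᵢ = 0.0057 + 0.0070 + 0.0319 + 0.0768 + 0.0126 = 0.1340
Σp_1ᵢ² = 0.03² + 0.02² + 0.29² + 0.24² + 0.42² = 0.0009 + 0.0004 + 0.0841 + 0.0576 + 0.1764 = 0.3194
Σp_2ᵢ² = 0.19² + 0.35² + 0.11² + 0.32² + 0.03² = 0.0361 + 0.1225 + 0.0121 + 0.1024 + 0.0009 = 0.2740
O = 0.1340 / √(0.3194 × 0.2740) = 0.1340 / 0.295830 = 0.45296

0.453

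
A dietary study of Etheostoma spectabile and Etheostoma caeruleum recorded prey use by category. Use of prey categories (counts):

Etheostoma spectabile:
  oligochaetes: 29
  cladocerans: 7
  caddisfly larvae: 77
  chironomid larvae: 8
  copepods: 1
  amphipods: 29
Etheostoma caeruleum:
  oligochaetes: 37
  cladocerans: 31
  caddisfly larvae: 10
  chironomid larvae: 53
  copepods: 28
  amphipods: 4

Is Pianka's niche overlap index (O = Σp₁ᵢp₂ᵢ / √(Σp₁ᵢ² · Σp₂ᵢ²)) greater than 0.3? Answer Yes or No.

Yes

Proportions for Etheostoma spectabile (n=151): 29/151=0.1921, 7/151=0.0464, 77/151=0.5099, 8/151=0.0530, 1/151=0.0066, 29/151=0.1921
Proportions for Etheostoma caeruleum (n=163): 37/163=0.2270, 31/163=0.1902, 10/163=0.0613, 53/163=0.3252, 28/163=0.1718, 4/163=0.0245
Σ p₁ᵢp₂ᵢ = 0.043607 + 0.008825 + 0.031257 + 0.017236 + 0.001134 + 0.004706 = 0.106765
Σp_1ᵢ² = 0.1921² + 0.0464² + 0.5099² + 0.0530² + 0.0066² + 0.1921² = 0.036902 + 0.002153 + 0.259998 + 0.002809 + 0.000044 + 0.036902 = 0.338808
Σp_2ᵢ² = 0.2270² + 0.1902² + 0.0613² + 0.3252² + 0.1718² + 0.0245² = 0.051529 + 0.036176 + 0.003758 + 0.105755 + 0.029515 + 0.000600 = 0.227333
O = 0.106765 / √(0.338808 × 0.227333) = 0.106765 / 0.2775288 = 0.3847
O = 0.3847 > 0.3 → Yes.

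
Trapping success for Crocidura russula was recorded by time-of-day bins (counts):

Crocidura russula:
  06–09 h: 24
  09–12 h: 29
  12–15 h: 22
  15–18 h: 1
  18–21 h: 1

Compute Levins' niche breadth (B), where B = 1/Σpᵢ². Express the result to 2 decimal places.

3.12

Proportions for Crocidura russula (n=77): 24/77=0.3117, 29/77=0.3766, 22/77=0.2857, 1/77=0.0130, 1/77=0.0130
Σpᵢ² = 0.3117² + 0.3766² + 0.2857² + 0.0130² + 0.0130² = 0.097157 + 0.141828 + 0.081624 + 0.000169 + 0.000169 = 0.320947
B = 1 / 0.320947 = 3.1158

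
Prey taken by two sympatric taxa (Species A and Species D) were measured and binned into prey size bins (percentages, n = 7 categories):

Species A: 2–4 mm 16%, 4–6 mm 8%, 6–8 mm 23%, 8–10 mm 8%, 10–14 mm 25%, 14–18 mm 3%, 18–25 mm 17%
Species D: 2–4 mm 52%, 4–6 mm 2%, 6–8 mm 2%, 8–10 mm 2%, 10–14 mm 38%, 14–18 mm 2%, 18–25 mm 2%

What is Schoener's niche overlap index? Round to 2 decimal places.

Convert percentages to proportions (divide by 100).
Σ|p₁ᵢ − p₂ᵢ| = 0.36 + 0.06 + 0.21 + 0.06 + 0.13 + 0.01 + 0.15 = 0.98
D = 1 − ½ × 0.98 = 1 − 0.490 = 0.5100

0.51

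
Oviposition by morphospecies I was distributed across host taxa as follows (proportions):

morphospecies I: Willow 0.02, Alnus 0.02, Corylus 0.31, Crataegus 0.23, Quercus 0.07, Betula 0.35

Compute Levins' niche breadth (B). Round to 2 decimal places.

3.61

Σpᵢ² = 0.02² + 0.02² + 0.31² + 0.23² + 0.07² + 0.35² = 0.0004 + 0.0004 + 0.0961 + 0.0529 + 0.0049 + 0.1225 = 0.2772
B = 1 / 0.2772 = 3.6075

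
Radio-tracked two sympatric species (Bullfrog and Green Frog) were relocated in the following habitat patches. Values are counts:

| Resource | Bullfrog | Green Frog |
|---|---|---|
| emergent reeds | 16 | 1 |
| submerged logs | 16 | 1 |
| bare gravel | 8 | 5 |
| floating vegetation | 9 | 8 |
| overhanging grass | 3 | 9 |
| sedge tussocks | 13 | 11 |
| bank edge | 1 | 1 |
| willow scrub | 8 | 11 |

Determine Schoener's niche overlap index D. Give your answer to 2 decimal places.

0.61

Proportions for Bullfrog (n=74): 16/74=0.2162, 16/74=0.2162, 8/74=0.1081, 9/74=0.1216, 3/74=0.0405, 13/74=0.1757, 1/74=0.0135, 8/74=0.1081
Proportions for Green Frog (n=47): 1/47=0.0213, 1/47=0.0213, 5/47=0.1064, 8/47=0.1702, 9/47=0.1915, 11/47=0.2340, 1/47=0.0213, 11/47=0.2340
Σ|p₁ᵢ − p₂ᵢ| = 0.1949 + 0.1949 + 0.0017 + 0.0486 + 0.1510 + 0.0583 + 0.0078 + 0.1259 = 0.7831
D = 1 − ½ × 0.7831 = 1 − 0.39155 = 0.60845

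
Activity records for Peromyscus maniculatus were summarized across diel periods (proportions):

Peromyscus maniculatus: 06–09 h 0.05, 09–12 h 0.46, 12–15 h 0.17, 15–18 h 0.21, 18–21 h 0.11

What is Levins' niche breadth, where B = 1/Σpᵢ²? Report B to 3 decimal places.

Σpᵢ² = 0.05² + 0.46² + 0.17² + 0.21² + 0.11² = 0.0025 + 0.2116 + 0.0289 + 0.0441 + 0.0121 = 0.2992
B = 1 / 0.2992 = 3.34225

3.342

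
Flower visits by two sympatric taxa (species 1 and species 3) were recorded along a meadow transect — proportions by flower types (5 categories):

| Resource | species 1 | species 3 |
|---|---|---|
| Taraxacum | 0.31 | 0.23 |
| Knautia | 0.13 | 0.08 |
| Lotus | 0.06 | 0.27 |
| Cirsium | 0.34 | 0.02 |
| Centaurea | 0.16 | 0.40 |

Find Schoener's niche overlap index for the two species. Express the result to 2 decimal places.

0.55

Σ|p₁ᵢ − p₂ᵢ| = 0.08 + 0.05 + 0.21 + 0.32 + 0.24 = 0.90
D = 1 − ½ × 0.90 = 1 − 0.450 = 0.5500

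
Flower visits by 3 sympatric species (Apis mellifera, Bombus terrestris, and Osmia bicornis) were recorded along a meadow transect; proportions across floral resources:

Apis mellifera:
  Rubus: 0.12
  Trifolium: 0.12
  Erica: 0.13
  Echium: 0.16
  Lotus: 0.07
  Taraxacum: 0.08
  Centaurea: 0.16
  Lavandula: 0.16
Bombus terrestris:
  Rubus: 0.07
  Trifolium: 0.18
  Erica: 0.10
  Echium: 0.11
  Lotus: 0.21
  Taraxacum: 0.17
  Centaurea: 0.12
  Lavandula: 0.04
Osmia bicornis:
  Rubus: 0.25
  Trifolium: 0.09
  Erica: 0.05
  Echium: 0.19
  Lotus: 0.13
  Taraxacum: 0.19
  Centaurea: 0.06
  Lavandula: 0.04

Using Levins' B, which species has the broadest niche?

Apis mellifera

Σp_mellᵢ² = 0.12² + 0.12² + 0.13² + 0.16² + 0.07² + 0.08² + 0.16² + 0.16² = 0.0144 + 0.0144 + 0.0169 + 0.0256 + 0.0049 + 0.0064 + 0.0256 + 0.0256 = 0.1338
B_mell = 1 / 0.1338 = 7.4738
Σp_terrᵢ² = 0.07² + 0.18² + 0.10² + 0.11² + 0.21² + 0.17² + 0.12² + 0.04² = 0.0049 + 0.0324 + 0.0100 + 0.0121 + 0.0441 + 0.0289 + 0.0144 + 0.0016 = 0.1484
B_terr = 1 / 0.1484 = 6.7385
Σp_bicoᵢ² = 0.25² + 0.09² + 0.05² + 0.19² + 0.13² + 0.19² + 0.06² + 0.04² = 0.0625 + 0.0081 + 0.0025 + 0.0361 + 0.0169 + 0.0361 + 0.0036 + 0.0016 = 0.1674
B_bico = 1 / 0.1674 = 5.9737
Highest B → broadest niche (most generalist): Apis mellifera (B = 7.47).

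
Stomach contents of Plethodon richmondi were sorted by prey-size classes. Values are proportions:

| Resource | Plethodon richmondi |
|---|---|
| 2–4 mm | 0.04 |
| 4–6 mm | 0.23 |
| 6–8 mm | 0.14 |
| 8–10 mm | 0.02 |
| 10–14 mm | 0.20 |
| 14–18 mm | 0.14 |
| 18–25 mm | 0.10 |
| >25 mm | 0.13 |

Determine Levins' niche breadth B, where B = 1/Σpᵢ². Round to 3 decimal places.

Σpᵢ² = 0.04² + 0.23² + 0.14² + 0.02² + 0.20² + 0.14² + 0.10² + 0.13² = 0.0016 + 0.0529 + 0.0196 + 0.0004 + 0.0400 + 0.0196 + 0.0100 + 0.0169 = 0.1610
B = 1 / 0.1610 = 6.21118

6.211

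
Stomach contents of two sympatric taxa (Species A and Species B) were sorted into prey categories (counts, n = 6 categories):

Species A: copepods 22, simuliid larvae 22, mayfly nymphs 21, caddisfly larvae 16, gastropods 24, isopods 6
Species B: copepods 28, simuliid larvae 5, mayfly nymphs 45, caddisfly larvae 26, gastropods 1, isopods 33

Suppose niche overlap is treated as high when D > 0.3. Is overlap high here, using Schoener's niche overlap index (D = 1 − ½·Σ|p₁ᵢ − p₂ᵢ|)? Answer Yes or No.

Proportions for Species A (n=111): 22/111=0.1982, 22/111=0.1982, 21/111=0.1892, 16/111=0.1441, 24/111=0.2162, 6/111=0.0541
Proportions for Species B (n=138): 28/138=0.2029, 5/138=0.0362, 45/138=0.3261, 26/138=0.1884, 1/138=0.0072, 33/138=0.2391
Σ|p₁ᵢ − p₂ᵢ| = 0.0047 + 0.1620 + 0.1369 + 0.0443 + 0.2090 + 0.1850 = 0.7419
D = 1 − ½ × 0.7419 = 1 − 0.37095 = 0.62905
D = 0.62905 > 0.3 → Yes.

Yes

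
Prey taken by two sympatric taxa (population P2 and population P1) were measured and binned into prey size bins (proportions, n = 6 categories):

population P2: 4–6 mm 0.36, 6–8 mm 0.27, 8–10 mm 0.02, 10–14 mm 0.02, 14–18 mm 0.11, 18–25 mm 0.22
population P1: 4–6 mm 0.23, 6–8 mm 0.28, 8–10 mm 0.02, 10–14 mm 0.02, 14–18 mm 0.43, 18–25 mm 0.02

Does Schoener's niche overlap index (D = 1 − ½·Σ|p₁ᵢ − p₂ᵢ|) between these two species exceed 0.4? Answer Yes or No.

Yes

Σ|p₁ᵢ − p₂ᵢ| = 0.13 + 0.01 + 0.00 + 0.00 + 0.32 + 0.20 = 0.66
D = 1 − ½ × 0.66 = 1 − 0.330 = 0.6700
D = 0.6700 > 0.4 → Yes.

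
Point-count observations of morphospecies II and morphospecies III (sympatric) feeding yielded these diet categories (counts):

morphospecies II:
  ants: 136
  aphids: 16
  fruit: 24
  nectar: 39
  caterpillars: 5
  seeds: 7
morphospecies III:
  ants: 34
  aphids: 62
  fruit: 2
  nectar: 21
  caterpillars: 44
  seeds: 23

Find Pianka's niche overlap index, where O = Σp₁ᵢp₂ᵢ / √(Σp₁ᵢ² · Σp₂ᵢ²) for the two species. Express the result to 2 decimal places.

Proportions for morphospecies II (n=227): 136/227=0.5991, 16/227=0.0705, 24/227=0.1057, 39/227=0.1718, 5/227=0.0220, 7/227=0.0308
Proportions for morphospecies III (n=186): 34/186=0.1828, 62/186=0.3333, 2/186=0.0108, 21/186=0.1129, 44/186=0.2366, 23/186=0.1237
Σ p₁ᵢp₂ᵢ = 0.109515 + 0.023498 + 0.001142 + 0.019396 + 0.005205 + 0.003810 = 0.162566
Σp_1ᵢ² = 0.5991² + 0.0705² + 0.1057² + 0.1718² + 0.0220² + 0.0308² = 0.358921 + 0.004970 + 0.011172 + 0.029515 + 0.000484 + 0.000949 = 0.406011
Σp_2ᵢ² = 0.1828² + 0.3333² + 0.0108² + 0.1129² + 0.2366² + 0.1237² = 0.033416 + 0.111089 + 0.000117 + 0.012746 + 0.055980 + 0.015302 = 0.228650
O = 0.162566 / √(0.406011 × 0.228650) = 0.162566 / 0.3046874 = 0.5336

0.53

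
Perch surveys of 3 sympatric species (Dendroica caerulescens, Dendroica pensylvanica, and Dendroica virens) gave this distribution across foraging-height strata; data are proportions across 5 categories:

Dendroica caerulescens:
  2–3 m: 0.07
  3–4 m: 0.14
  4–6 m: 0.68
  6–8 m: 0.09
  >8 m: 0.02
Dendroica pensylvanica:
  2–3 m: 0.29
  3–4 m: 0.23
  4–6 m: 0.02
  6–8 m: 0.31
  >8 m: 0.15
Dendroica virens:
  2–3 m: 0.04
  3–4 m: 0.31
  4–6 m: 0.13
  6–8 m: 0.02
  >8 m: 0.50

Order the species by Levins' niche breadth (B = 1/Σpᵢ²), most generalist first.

Σp_caerᵢ² = 0.07² + 0.14² + 0.68² + 0.09² + 0.02² = 0.0049 + 0.0196 + 0.4624 + 0.0081 + 0.0004 = 0.4954
B_caer = 1 / 0.4954 = 2.0186
Σp_pensᵢ² = 0.29² + 0.23² + 0.02² + 0.31² + 0.15² = 0.0841 + 0.0529 + 0.0004 + 0.0961 + 0.0225 = 0.2560
B_pens = 1 / 0.2560 = 3.9063
Σp_vireᵢ² = 0.04² + 0.31² + 0.13² + 0.02² + 0.50² = 0.0016 + 0.0961 + 0.0169 + 0.0004 + 0.2500 = 0.3650
B_vire = 1 / 0.3650 = 2.7397
Ranking by B (broadest → narrowest): Dendroica pensylvanica (3.91) > Dendroica virens (2.74) > Dendroica caerulescens (2.02)

Dendroica pensylvanica > Dendroica virens > Dendroica caerulescens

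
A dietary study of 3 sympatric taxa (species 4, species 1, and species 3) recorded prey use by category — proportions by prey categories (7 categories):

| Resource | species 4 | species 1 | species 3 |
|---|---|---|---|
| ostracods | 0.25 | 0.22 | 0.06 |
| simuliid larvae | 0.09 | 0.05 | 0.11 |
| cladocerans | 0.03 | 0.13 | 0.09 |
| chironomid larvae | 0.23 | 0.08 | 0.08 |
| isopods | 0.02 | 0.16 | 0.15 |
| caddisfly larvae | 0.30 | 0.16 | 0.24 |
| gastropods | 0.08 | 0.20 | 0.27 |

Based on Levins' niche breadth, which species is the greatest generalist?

species 1

Σp_4ᵢ² = 0.25² + 0.09² + 0.03² + 0.23² + 0.02² + 0.30² + 0.08² = 0.0625 + 0.0081 + 0.0009 + 0.0529 + 0.0004 + 0.0900 + 0.0064 = 0.2212
B_4 = 1 / 0.2212 = 4.5208
Σp_1ᵢ² = 0.22² + 0.05² + 0.13² + 0.08² + 0.16² + 0.16² + 0.20² = 0.0484 + 0.0025 + 0.0169 + 0.0064 + 0.0256 + 0.0256 + 0.0400 = 0.1654
B_1 = 1 / 0.1654 = 6.0459
Σp_3ᵢ² = 0.06² + 0.11² + 0.09² + 0.08² + 0.15² + 0.24² + 0.27² = 0.0036 + 0.0121 + 0.0081 + 0.0064 + 0.0225 + 0.0576 + 0.0729 = 0.1832
B_3 = 1 / 0.1832 = 5.4585
Highest B → broadest niche (most generalist): species 1 (B = 6.05).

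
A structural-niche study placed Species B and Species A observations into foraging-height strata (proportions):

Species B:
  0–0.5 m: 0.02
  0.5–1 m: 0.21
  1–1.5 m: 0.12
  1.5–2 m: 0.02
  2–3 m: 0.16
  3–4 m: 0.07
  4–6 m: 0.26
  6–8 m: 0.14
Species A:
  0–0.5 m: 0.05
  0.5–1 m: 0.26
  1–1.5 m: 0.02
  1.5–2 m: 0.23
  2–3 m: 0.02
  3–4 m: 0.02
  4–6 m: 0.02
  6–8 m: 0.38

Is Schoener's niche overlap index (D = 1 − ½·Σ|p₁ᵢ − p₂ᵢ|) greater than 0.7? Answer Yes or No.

Σ|p₁ᵢ − p₂ᵢ| = 0.03 + 0.05 + 0.10 + 0.21 + 0.14 + 0.05 + 0.24 + 0.24 = 1.06
D = 1 − ½ × 1.06 = 1 − 0.530 = 0.4700
D = 0.4700 < 0.7 → No.

No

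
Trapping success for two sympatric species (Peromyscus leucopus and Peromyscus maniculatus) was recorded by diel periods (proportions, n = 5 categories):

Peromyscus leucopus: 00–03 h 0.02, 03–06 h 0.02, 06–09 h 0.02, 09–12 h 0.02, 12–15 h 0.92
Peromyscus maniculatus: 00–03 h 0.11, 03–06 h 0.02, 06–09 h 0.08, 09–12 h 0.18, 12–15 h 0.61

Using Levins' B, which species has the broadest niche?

Peromyscus maniculatus

Σp_leucᵢ² = 0.02² + 0.02² + 0.02² + 0.02² + 0.92² = 0.0004 + 0.0004 + 0.0004 + 0.0004 + 0.8464 = 0.8480
B_leuc = 1 / 0.8480 = 1.1792
Σp_maniᵢ² = 0.11² + 0.02² + 0.08² + 0.18² + 0.61² = 0.0121 + 0.0004 + 0.0064 + 0.0324 + 0.3721 = 0.4234
B_mani = 1 / 0.4234 = 2.3618
Highest B → broadest niche (most generalist): Peromyscus maniculatus (B = 2.36).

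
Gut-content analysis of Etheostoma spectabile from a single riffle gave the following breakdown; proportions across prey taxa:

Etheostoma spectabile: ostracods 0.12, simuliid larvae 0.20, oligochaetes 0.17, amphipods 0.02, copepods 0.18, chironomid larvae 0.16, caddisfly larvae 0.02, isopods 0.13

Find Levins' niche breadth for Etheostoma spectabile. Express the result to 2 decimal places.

Σpᵢ² = 0.12² + 0.20² + 0.17² + 0.02² + 0.18² + 0.16² + 0.02² + 0.13² = 0.0144 + 0.0400 + 0.0289 + 0.0004 + 0.0324 + 0.0256 + 0.0004 + 0.0169 = 0.1590
B = 1 / 0.1590 = 6.2893

6.29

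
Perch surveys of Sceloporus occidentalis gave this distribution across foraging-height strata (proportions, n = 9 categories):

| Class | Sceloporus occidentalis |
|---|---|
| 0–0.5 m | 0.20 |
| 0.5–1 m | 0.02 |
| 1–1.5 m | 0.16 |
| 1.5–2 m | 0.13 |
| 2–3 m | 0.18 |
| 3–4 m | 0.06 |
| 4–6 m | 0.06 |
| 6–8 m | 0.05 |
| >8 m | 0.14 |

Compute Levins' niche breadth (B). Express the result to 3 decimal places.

6.916

Σpᵢ² = 0.20² + 0.02² + 0.16² + 0.13² + 0.18² + 0.06² + 0.06² + 0.05² + 0.14² = 0.0400 + 0.0004 + 0.0256 + 0.0169 + 0.0324 + 0.0036 + 0.0036 + 0.0025 + 0.0196 = 0.1446
B = 1 / 0.1446 = 6.91563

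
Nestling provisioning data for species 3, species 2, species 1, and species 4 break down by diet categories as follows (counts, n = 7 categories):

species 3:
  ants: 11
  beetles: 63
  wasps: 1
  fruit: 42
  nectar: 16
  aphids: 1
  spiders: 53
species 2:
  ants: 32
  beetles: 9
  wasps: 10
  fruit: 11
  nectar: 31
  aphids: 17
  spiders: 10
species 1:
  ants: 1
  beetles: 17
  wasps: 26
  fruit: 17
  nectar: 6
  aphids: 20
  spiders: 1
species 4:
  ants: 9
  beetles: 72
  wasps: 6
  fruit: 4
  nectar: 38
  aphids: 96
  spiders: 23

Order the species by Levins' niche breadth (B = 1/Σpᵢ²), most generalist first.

Proportions for species 3 (n=187): 11/187=0.0588, 63/187=0.3369, 1/187=0.0053, 42/187=0.2246, 16/187=0.0856, 1/187=0.0053, 53/187=0.2834
Proportions for species 2 (n=120): 32/120=0.2667, 9/120=0.0750, 10/120=0.0833, 11/120=0.0917, 31/120=0.2583, 17/120=0.1417, 10/120=0.0833
Proportions for species 1 (n=88): 1/88=0.0114, 17/88=0.1932, 26/88=0.2955, 17/88=0.1932, 6/88=0.0682, 20/88=0.2273, 1/88=0.0114
Proportions for species 4 (n=248): 9/248=0.0363, 72/248=0.2903, 6/248=0.0242, 4/248=0.0161, 38/248=0.1532, 96/248=0.3871, 23/248=0.0927
Σp_3ᵢ² = 0.0588² + 0.3369² + 0.0053² + 0.2246² + 0.0856² + 0.0053² + 0.2834² = 0.003457 + 0.113502 + 0.000028 + 0.050445 + 0.007327 + 0.000028 + 0.080316 = 0.255103
B_3 = 1 / 0.255103 = 3.9200
Σp_2ᵢ² = 0.2667² + 0.0750² + 0.0833² + 0.0917² + 0.2583² + 0.1417² + 0.0833² = 0.071129 + 0.005625 + 0.006939 + 0.008409 + 0.066719 + 0.020079 + 0.006939 = 0.185839
B_2 = 1 / 0.185839 = 5.3810
Σp_1ᵢ² = 0.0114² + 0.1932² + 0.2955² + 0.1932² + 0.0682² + 0.2273² + 0.0114² = 0.000130 + 0.037326 + 0.087320 + 0.037326 + 0.004651 + 0.051665 + 0.000130 = 0.218548
B_1 = 1 / 0.218548 = 4.5757
Σp_4ᵢ² = 0.0363² + 0.2903² + 0.0242² + 0.0161² + 0.1532² + 0.3871² + 0.0927² = 0.001318 + 0.084274 + 0.000586 + 0.000259 + 0.023470 + 0.149846 + 0.008593 = 0.268346
B_4 = 1 / 0.268346 = 3.7265
Ranking by B (broadest → narrowest): species 2 (5.38) > species 1 (4.58) > species 3 (3.92) > species 4 (3.73)

species 2 > species 1 > species 3 > species 4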